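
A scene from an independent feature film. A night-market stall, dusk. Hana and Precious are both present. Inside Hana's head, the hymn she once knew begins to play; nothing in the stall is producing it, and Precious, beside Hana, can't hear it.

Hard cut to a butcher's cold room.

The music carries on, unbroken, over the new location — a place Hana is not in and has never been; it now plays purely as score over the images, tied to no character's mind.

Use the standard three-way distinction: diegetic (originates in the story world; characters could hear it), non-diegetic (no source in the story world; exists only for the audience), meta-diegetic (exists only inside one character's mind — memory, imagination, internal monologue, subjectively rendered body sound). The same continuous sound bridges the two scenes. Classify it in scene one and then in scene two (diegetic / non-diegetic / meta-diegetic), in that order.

meta-diegetic, non-diegetic

Scene one: the music exists only inside Hana's mind; Precious can't hear it → meta-diegetic.
Scene two: it's detached from Hana entirely and plays over unrelated images with no in-world source — conventional underscore → non-diegetic.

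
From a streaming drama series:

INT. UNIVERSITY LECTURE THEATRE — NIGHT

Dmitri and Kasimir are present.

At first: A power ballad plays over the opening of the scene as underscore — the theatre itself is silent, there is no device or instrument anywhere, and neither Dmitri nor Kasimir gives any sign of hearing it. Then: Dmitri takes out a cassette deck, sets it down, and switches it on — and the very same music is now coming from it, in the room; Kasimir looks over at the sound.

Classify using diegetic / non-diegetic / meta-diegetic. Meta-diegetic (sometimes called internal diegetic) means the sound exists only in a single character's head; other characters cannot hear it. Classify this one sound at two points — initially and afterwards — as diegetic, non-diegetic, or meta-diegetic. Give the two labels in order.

non-diegetic, diegetic

Initially: no in-world source exists and no character can hear it — underscore → non-diegetic.
Afterwards: a cassette deck is now a real source in the story world and the characters hear it → diegetic.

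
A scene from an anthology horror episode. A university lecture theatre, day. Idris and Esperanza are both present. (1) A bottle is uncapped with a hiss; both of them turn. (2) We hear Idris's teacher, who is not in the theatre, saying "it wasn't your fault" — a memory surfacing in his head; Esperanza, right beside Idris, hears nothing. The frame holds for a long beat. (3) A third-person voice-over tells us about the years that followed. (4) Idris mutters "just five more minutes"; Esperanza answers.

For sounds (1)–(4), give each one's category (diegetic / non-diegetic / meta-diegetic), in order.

(1) an in-world source (a bottle); characters could hear it → diegetic.
(2) is meta-diegetic: the voice is a memory playing only inside Idris's mind; Esperanza can't hear it.
(3) is non-diegetic: commentary laid over the scene from outside the fiction.
(4) is diegetic: spoken by a character present in the story world.

diegetic, meta-diegetic, non-diegetic, diegetic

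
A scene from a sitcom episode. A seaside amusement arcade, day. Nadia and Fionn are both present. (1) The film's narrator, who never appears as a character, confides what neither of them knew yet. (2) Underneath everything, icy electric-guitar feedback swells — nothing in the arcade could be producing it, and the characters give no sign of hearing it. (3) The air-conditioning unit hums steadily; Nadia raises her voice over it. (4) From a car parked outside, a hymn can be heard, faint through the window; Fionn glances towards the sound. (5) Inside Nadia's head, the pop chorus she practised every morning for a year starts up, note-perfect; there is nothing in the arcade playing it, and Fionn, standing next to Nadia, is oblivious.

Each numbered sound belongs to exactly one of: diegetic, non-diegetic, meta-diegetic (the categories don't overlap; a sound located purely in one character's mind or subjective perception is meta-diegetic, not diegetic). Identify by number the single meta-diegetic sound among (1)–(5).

Sound (1): commentary laid over the scene from outside the fiction, so non-diegetic.
(2) it has no source in the story world and no character can hear it — it's underscore → non-diegetic.
(3) is diegetic: the air-conditioning unit is part of the location's real environment.
Sound (4): it's coming from a car parked outside — a location within the story world — and Fionn reacts, so diegetic.
(5) is meta-diegetic: it lives in Nadia's subjectivity, not in the arcade.
Only (5) is meta-diegetic.

5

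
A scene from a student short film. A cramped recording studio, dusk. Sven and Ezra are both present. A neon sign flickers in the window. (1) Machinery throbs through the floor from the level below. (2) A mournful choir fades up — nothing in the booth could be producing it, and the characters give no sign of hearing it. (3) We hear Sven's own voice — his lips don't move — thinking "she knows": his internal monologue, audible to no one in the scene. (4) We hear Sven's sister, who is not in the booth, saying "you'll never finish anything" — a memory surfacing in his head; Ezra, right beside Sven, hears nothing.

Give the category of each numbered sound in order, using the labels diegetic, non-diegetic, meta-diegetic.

diegetic, non-diegetic, meta-diegetic, meta-diegetic

Sound (1): it's the actual ambient sound of the location, so diegetic.
(2) is non-diegetic: nothing in the booth produces it and the characters don't hear it — pure soundtrack.
(3) is meta-diegetic: Sven's thought-voice: a private mental sound no other character can hear.
(4) a remembered line, private to Sven — not present in the room, not audible to Ezra → meta-diegetic.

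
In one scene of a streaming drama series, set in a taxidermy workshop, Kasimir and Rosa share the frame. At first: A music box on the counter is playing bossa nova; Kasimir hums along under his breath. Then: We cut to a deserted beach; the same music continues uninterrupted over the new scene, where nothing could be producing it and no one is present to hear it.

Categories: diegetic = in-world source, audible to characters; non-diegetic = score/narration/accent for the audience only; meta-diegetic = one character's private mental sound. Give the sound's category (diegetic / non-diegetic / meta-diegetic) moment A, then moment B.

Moment A: a music box is a real in-scene source and Kasimir reacts to it → diegetic.
Moment B: there is no longer any in-world source and no one can hear it — it has become underscore → non-diegetic.

diegetic, non-diegetic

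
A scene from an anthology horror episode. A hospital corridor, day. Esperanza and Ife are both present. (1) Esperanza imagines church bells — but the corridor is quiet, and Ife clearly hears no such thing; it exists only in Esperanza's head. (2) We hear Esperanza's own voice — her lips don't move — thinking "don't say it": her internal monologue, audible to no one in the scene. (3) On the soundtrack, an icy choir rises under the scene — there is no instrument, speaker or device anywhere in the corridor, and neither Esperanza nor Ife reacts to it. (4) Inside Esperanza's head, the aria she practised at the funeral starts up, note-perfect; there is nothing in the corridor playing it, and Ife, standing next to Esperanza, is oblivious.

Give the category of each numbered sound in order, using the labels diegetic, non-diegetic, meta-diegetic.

meta-diegetic, meta-diegetic, non-diegetic, meta-diegetic

Sound (1): subjective to Esperanza: the corridor is silent and Ife hears nothing, so meta-diegetic.
Sound (2): internal monologue — inside Esperanza's mind, not spoken into the scene, so meta-diegetic.
Sound (3): nothing in the corridor produces it and the characters don't hear it — pure soundtrack, so non-diegetic.
(4) remembered music, private to Esperanza — Ife is oblivious because it isn't in the room → meta-diegetic.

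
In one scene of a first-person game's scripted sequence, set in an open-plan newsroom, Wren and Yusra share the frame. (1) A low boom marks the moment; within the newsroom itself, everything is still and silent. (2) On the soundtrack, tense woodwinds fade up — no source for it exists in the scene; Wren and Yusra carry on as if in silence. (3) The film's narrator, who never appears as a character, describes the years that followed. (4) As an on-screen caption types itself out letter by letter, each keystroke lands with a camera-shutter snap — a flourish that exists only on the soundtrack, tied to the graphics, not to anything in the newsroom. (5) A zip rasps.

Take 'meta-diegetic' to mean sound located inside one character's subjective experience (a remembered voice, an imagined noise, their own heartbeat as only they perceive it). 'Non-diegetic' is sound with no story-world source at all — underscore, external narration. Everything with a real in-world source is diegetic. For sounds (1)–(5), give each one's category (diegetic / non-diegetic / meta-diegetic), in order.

Sound (1): it's a sound-design accent with no in-world source; no one in the scene can hear it, so non-diegetic.
(2) is non-diegetic: it has no source in the story world and no character can hear it — it's underscore.
(3) commentary laid over the scene from outside the fiction → non-diegetic.
(4) sound married to a title/caption — outside the diegesis by definition → non-diegetic.
Sound (5): the sound comes from a zip physically present in the location, so diegetic.

non-diegetic, non-diegetic, non-diegetic, non-diegetic, diegetic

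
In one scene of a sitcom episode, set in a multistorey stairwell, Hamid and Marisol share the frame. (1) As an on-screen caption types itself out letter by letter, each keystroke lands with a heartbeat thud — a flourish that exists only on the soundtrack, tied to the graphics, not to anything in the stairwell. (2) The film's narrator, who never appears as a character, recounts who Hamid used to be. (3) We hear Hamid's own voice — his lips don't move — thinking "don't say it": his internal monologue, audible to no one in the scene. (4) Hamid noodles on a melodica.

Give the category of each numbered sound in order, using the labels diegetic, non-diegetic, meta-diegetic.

(1) sound married to a title/caption — outside the diegesis by definition → non-diegetic.
(2) is non-diegetic: external voice-over — not a character, not heard by anyone in the scene.
(3) is meta-diegetic: it's Hamid's unspoken thought, heard only by the audience via his subjectivity.
(4) is diegetic: Hamid is producing the music live, in the story world.

non-diegetic, non-diegetic, meta-diegetic, diegetic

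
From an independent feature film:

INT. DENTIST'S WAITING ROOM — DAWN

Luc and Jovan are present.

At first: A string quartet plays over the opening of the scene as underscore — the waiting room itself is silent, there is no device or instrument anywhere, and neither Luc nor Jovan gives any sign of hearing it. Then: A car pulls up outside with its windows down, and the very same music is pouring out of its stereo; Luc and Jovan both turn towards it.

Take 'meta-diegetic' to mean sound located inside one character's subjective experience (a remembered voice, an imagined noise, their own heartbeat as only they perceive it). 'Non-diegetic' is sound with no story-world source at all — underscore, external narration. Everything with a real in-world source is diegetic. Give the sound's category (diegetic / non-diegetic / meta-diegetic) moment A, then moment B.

non-diegetic, diegetic

Moment A: no in-world source exists and no character can hear it — underscore → non-diegetic.
Moment B: the car stereo is now a real source in the story world and the characters hear it → diegetic.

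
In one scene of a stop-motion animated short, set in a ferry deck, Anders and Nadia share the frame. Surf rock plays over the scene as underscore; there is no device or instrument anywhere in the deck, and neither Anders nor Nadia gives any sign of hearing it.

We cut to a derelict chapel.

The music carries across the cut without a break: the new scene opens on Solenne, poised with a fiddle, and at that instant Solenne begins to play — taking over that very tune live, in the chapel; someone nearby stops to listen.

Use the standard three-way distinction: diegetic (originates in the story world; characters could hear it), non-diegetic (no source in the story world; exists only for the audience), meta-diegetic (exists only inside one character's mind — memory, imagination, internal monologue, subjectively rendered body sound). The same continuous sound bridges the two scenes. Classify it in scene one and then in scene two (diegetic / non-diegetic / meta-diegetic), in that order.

Scene one: there's no in-world source anywhere and no character hears it — underscore for the audience only → non-diegetic.
Scene two: from the moment Solenne starts playing, the tune is being performed on a fiddle inside the story world and another character hears it → diegetic.

non-diegetic, diegetic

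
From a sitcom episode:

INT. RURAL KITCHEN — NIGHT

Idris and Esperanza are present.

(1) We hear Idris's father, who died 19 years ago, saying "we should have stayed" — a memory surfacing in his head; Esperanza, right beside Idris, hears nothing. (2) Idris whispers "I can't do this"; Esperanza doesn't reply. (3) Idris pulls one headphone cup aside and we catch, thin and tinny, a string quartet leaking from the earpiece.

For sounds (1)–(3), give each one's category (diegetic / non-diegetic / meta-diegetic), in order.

meta-diegetic, diegetic, diegetic

(1) is meta-diegetic: it's Idris's recollection rendered as sound; the other character can't hear it.
(2) on-screen dialogue — Idris speaks and Esperanza is there to hear → diegetic.
(3) is diegetic: the earpiece is a real device on Idris's head — source music.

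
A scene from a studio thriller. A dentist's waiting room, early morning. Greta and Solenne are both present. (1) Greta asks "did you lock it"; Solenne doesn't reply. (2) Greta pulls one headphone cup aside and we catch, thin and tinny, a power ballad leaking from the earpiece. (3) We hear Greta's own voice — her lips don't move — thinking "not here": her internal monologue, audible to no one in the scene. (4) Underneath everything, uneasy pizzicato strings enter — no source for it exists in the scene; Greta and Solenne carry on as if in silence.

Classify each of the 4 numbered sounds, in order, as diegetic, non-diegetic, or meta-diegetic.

Sound (1): spoken by a character present in the story world, so diegetic.
(2) the headphones are an on-screen source → diegetic.
Sound (3): Greta's thought-voice: a private mental sound no other character can hear, so meta-diegetic.
(4) score with no on-screen or off-screen source; it exists for the audience alone → non-diegetic.

diegetic, diegetic, meta-diegetic, non-diegetic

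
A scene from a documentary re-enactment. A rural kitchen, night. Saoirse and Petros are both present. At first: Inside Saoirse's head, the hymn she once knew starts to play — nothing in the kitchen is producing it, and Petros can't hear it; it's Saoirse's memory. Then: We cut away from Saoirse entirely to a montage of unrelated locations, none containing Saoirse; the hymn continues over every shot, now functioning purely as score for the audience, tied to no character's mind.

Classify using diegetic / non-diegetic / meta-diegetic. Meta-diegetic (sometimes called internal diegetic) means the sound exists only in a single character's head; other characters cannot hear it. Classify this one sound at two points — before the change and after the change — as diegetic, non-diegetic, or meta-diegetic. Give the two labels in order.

meta-diegetic, non-diegetic

Before the change: the music lives inside Saoirse's mind alone; Petros can't hear it → meta-diegetic.
After the change: once it plays over shots Saoirse isn't in, detached from any character's subjectivity, it's conventional underscore → non-diegetic.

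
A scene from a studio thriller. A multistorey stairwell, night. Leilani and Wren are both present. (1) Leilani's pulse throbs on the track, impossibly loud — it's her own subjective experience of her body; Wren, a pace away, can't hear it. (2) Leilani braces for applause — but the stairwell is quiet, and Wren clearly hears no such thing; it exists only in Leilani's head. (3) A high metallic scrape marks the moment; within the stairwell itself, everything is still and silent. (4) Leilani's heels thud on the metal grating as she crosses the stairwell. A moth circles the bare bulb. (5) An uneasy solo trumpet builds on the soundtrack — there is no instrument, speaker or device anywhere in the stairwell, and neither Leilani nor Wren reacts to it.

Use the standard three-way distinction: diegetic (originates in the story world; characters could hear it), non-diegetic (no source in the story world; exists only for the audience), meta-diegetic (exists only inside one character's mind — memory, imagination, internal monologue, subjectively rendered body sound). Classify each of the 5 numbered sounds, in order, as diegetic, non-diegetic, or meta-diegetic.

Sound (1): a subjective body sound — Leilani's private perception, inaudible to Wren, so meta-diegetic.
(2) subjective to Leilani: the stairwell is silent and Wren hears nothing → meta-diegetic.
(3) nothing in the scene produces it; it's an accent added for the audience → non-diegetic.
Sound (4): Leilani's footsteps are produced in the story world, so diegetic.
Sound (5): score with no on-screen or off-screen source; it exists for the audience alone, so non-diegetic.

meta-diegetic, meta-diegetic, non-diegetic, diegetic, non-diegetic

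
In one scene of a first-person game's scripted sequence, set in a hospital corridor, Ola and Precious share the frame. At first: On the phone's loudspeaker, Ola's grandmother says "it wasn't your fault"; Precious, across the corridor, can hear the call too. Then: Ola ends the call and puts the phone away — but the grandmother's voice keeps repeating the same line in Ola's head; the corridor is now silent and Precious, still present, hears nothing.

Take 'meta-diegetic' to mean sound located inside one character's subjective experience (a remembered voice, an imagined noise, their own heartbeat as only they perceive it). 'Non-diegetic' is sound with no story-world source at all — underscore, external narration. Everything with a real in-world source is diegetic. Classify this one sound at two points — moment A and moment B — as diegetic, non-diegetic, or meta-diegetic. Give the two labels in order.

Moment A: the loudspeaker is an in-world source; both Ola and Precious hear the call → diegetic.
Moment B: with the phone off, the voice continues only as Ola's private mental replay — Precious can't hear it → meta-diegetic.

diegetic, meta-diegetic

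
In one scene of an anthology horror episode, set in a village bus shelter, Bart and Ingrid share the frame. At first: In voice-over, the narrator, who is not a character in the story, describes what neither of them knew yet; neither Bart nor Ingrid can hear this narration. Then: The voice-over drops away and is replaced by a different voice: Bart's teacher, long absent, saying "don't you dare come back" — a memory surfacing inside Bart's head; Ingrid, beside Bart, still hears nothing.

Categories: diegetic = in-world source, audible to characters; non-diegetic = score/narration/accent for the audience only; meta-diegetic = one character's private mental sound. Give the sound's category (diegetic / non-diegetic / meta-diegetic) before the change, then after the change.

non-diegetic, meta-diegetic

Before the change: the external narrator addresses only the audience — outside the story world → non-diegetic.
After the change: the replacement voice is a memory inside Bart's mind specifically → meta-diegetic.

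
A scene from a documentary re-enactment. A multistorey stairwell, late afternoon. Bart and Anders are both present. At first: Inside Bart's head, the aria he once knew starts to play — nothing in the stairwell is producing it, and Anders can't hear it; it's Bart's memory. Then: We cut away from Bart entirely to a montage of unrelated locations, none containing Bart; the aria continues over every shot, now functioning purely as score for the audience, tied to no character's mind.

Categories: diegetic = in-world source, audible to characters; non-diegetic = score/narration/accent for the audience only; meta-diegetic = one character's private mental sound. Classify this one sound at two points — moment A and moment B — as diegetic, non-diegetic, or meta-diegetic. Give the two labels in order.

Moment A: the music lives inside Bart's mind alone; Anders can't hear it → meta-diegetic.
Moment B: once it plays over shots Bart isn't in, detached from any character's subjectivity, it's conventional underscore → non-diegetic.

meta-diegetic, non-diegetic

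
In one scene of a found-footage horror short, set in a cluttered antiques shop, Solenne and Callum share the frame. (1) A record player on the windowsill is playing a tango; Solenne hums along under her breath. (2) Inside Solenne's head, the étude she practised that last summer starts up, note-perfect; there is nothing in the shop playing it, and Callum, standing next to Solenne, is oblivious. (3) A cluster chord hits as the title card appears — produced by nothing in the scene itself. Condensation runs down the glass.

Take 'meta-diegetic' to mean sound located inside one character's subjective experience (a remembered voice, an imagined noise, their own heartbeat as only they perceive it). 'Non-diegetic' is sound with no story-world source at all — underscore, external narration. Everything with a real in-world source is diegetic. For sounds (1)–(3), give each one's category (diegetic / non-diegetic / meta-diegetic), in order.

diegetic, meta-diegetic, non-diegetic

Sound (1): source music from a record player, which exists in the story world, so diegetic.
(2) is meta-diegetic: remembered music, private to Solenne — Callum is oblivious because it isn't in the room.
(3) is non-diegetic: an editorial stinger — it belongs to the cut, not the story world.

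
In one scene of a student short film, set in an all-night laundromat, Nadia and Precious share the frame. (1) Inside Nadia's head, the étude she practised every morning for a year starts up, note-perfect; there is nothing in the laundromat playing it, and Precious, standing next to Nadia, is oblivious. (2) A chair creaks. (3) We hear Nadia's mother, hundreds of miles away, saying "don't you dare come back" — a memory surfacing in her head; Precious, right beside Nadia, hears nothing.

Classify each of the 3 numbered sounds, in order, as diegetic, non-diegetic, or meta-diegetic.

(1) is meta-diegetic: remembered music, private to Nadia — Precious is oblivious because it isn't in the room.
(2) is diegetic: a chair is a real object/event in the scene's world.
(3) is meta-diegetic: a remembered line, private to Nadia — not present in the room, not audible to Precious.

meta-diegetic, diegetic, meta-diegetic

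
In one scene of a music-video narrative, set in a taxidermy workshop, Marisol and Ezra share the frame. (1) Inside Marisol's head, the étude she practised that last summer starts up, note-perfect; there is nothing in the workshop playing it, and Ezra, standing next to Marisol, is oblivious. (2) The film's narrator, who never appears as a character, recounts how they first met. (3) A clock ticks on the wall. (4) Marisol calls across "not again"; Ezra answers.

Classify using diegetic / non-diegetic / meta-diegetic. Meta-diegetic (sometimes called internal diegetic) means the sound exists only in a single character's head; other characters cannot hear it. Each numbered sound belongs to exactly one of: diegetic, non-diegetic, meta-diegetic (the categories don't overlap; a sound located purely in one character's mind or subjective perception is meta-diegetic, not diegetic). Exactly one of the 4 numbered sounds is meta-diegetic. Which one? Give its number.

1

(1) remembered music, private to Marisol — Ezra is oblivious because it isn't in the room → meta-diegetic.
Sound (2): the narrator exists outside the story world, addressing only the audience, so non-diegetic.
(3) is diegetic: an in-world source (a clock); characters could hear it.
Sound (4): spoken by a character present in the story world, so diegetic.
Only (1) is meta-diegetic.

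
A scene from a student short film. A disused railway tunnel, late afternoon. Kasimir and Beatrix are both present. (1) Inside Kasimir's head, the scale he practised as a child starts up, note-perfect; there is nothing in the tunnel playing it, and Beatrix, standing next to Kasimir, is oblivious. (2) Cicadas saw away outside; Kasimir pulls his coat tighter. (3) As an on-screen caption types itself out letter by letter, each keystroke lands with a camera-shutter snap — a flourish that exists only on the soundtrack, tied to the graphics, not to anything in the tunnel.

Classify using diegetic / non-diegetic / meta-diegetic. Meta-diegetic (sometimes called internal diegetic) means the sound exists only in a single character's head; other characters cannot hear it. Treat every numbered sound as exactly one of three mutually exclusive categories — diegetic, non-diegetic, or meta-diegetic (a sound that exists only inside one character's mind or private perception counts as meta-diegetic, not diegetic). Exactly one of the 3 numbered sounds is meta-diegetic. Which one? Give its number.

1

(1) is meta-diegetic: it lives in Kasimir's subjectivity, not in the tunnel.
Sound (2): ambient/room sound belonging to the story's physical space, so diegetic.
(3) sound married to a title/caption — outside the diegesis by definition → non-diegetic.
Only (1) is meta-diegetic.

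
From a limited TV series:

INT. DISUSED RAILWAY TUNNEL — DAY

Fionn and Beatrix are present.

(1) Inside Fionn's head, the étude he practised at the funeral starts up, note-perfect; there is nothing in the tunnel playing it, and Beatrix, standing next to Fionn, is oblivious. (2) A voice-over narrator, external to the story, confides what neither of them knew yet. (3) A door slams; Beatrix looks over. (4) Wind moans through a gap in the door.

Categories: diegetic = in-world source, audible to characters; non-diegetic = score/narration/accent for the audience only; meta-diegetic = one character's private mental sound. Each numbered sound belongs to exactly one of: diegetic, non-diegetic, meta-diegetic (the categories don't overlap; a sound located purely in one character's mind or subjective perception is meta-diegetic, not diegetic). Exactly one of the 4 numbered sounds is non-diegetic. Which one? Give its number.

2

(1) the music is a memory playing inside Fionn's mind alone; no real-world source, Beatrix can't hear it → meta-diegetic.
(2) commentary laid over the scene from outside the fiction → non-diegetic.
(3) is diegetic: the sound comes from a door physically present in the location.
(4) is diegetic: ambient/room sound belonging to the story's physical space.
Only (2) is non-diegetic.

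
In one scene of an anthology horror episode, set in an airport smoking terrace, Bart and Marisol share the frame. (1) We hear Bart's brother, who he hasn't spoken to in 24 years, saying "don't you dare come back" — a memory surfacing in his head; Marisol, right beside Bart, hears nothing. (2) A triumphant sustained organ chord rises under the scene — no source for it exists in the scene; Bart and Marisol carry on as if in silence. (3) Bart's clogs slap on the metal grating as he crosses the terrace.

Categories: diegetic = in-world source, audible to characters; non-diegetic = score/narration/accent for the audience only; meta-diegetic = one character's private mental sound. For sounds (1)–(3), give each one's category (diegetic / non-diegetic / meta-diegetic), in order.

meta-diegetic, non-diegetic, diegetic

(1) is meta-diegetic: it's Bart's recollection rendered as sound; the other character can't hear it.
(2) score with no on-screen or off-screen source; it exists for the audience alone → non-diegetic.
(3) is diegetic: a character's body making contact with the set — an in-world sound.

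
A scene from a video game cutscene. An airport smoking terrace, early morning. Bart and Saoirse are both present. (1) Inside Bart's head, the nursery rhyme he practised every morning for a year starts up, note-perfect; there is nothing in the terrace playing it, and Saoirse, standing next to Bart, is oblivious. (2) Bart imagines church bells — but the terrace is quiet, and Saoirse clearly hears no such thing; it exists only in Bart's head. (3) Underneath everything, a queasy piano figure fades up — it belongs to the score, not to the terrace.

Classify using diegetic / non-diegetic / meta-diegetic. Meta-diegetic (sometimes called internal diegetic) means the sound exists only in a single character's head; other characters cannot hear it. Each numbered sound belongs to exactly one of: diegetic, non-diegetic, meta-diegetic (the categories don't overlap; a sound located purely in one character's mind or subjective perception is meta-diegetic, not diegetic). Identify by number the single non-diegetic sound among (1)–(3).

3

(1) it lives in Bart's subjectivity, not in the terrace → meta-diegetic.
(2) the sound is imagined by Bart; nothing in the story world is producing it and Saoirse can't hear it → meta-diegetic.
Sound (3): score with no on-screen or off-screen source; it exists for the audience alone, so non-diegetic.
Only (3) is non-diegetic.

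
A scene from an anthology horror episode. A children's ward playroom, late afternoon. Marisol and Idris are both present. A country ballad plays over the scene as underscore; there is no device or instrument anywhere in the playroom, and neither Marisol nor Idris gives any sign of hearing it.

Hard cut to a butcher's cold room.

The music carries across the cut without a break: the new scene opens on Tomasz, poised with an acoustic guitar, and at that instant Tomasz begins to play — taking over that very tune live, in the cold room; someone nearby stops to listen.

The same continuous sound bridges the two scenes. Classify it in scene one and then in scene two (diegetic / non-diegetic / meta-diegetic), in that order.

non-diegetic, diegetic

Scene one: there's no in-world source anywhere and no character hears it — underscore for the audience only → non-diegetic.
Scene two: from the moment Tomasz starts playing, the tune is being performed on an acoustic guitar inside the story world and another character hears it → diegetic.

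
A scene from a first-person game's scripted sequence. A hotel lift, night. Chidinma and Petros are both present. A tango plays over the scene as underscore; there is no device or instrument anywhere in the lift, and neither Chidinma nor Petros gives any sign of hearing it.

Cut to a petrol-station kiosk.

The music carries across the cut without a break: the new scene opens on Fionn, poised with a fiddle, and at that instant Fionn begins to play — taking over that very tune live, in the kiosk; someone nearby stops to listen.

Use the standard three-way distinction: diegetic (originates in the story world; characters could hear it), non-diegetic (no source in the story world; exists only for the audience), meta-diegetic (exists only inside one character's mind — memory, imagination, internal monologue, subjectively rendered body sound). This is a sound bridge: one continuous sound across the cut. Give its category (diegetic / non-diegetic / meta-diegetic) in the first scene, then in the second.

non-diegetic, diegetic

Scene one: there's no in-world source anywhere and no character hears it — underscore for the audience only → non-diegetic.
Scene two: from the moment Fionn starts playing, the tune is being performed on a fiddle inside the story world and another character hears it → diegetic.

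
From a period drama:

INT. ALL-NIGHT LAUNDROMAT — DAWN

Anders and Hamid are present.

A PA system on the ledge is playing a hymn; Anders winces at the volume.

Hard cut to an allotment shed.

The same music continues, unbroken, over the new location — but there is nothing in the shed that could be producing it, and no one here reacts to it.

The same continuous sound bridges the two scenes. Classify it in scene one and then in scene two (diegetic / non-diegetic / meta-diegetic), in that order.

diegetic, non-diegetic

Scene one: a PA system is an on-screen source and Anders reacts to it → diegetic.
Scene two: there is no source in the shed and no one hears it — it's now underscore → non-diegetic.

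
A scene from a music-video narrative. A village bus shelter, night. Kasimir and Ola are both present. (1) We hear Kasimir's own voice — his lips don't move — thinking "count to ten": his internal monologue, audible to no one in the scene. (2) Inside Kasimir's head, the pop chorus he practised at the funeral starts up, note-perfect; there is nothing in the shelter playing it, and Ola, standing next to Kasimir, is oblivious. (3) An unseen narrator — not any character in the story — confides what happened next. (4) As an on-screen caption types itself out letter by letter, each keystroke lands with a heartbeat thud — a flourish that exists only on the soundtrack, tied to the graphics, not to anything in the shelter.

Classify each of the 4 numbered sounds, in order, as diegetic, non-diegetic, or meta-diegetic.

(1) Kasimir's thought-voice: a private mental sound no other character can hear → meta-diegetic.
Sound (2): it lives in Kasimir's subjectivity, not in the shelter, so meta-diegetic.
Sound (3): commentary laid over the scene from outside the fiction, so non-diegetic.
(4) sound married to a title/caption — outside the diegesis by definition → non-diegetic.

meta-diegetic, meta-diegetic, non-diegetic, non-diegetic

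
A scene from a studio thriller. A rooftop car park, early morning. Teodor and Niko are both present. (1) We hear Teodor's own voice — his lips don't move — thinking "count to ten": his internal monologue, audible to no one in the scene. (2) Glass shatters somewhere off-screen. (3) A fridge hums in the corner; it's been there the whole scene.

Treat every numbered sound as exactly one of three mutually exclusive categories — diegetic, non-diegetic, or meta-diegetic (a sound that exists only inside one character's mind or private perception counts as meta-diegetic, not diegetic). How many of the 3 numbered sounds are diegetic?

2

(1) internal monologue — inside Teodor's mind, not spoken into the scene → meta-diegetic.
Sound (2): glass is a real object/event in the scene's world, so diegetic.
(3) is diegetic: ambient/room sound belonging to the story's physical space.
Diegetic: (2), (3) — that's 2.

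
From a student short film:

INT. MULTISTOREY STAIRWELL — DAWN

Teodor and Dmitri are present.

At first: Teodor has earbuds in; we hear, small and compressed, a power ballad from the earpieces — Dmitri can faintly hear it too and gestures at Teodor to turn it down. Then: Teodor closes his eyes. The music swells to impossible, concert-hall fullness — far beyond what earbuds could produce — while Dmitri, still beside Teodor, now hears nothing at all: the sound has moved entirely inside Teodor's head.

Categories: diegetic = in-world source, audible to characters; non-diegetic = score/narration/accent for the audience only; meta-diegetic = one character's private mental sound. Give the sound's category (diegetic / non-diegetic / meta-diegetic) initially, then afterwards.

diegetic, meta-diegetic

Initially: the earbuds are a physical source both characters can hear → diegetic.
Afterwards: the music now exists only as Teodor's subjective experience; Dmitri can no longer hear it → meta-diegetic.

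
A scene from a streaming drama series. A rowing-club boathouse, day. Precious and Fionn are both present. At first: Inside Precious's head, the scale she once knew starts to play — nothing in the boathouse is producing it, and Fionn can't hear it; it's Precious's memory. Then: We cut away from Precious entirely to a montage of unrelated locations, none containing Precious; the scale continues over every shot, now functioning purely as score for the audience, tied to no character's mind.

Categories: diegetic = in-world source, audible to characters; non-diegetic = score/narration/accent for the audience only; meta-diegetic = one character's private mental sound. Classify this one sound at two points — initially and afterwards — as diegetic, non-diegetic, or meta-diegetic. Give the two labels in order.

Initially: the music lives inside Precious's mind alone; Fionn can't hear it → meta-diegetic.
Afterwards: once it plays over shots Precious isn't in, detached from any character's subjectivity, it's conventional underscore → non-diegetic.

meta-diegetic, non-diegetic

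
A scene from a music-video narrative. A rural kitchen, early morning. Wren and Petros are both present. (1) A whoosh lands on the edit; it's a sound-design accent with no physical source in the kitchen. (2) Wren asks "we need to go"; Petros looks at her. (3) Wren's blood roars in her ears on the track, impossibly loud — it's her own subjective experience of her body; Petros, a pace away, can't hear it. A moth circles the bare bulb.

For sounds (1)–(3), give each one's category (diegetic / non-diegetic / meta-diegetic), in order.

non-diegetic, diegetic, meta-diegetic

(1) it's a sound-design accent with no in-world source; no one in the scene can hear it → non-diegetic.
(2) is diegetic: spoken by a character present in the story world.
Sound (3): a subjective body sound — Wren's private perception, inaudible to Petros, so meta-diegetic.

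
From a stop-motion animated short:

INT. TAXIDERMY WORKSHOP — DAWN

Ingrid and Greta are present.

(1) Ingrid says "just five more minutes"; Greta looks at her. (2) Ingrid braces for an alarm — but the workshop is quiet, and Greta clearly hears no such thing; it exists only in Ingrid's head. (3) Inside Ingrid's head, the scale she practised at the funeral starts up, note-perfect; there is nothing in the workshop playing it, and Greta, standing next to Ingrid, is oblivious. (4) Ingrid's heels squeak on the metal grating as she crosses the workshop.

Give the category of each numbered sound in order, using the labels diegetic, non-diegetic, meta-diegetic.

diegetic, meta-diegetic, meta-diegetic, diegetic

(1) is diegetic: spoken by a character present in the story world.
(2) Ingrid alone 'hears' it — an imagined sound, not present in the space → meta-diegetic.
(3) is meta-diegetic: it lives in Ingrid's subjectivity, not in the workshop.
(4) a character's body making contact with the set — an in-world sound → diegetic.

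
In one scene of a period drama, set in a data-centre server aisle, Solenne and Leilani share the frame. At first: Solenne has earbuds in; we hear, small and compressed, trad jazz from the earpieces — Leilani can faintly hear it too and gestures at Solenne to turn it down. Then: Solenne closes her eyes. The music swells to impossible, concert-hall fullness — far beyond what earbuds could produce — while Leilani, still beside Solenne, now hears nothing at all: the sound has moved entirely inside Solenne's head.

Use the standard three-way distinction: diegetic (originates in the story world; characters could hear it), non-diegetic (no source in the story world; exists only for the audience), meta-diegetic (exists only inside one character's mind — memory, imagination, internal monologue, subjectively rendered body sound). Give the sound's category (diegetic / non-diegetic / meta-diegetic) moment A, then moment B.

diegetic, meta-diegetic

Moment A: the earbuds are a physical source both characters can hear → diegetic.
Moment B: the music now exists only as Solenne's subjective experience; Leilani can no longer hear it → meta-diegetic.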